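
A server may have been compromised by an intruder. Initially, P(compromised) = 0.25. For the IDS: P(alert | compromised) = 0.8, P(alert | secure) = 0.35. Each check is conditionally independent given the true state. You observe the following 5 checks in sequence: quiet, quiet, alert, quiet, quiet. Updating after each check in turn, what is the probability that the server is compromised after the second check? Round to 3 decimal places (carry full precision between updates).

After 'quiet': P(compromised) = 0.2·0.2500 / (0.2·0.2500 + 0.65·0.7500) ≈ 0.0930
After 'quiet': P(compromised) = 0.2·0.0930 / (0.2·0.0930 + 0.65·0.9070) ≈ 0.0306

0.031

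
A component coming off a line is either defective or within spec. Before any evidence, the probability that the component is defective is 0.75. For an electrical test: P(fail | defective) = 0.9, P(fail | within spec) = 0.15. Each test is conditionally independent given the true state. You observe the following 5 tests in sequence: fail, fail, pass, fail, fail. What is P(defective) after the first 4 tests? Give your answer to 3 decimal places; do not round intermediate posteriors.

Each posterior becomes the prior for the next update.
After 'fail': P(defective) = 0.9·0.7500 / (0.9·0.7500 + 0.15·0.2500) ≈ 0.9474
After 'fail': P(defective) = 0.9·0.9474 / (0.9·0.9474 + 0.15·0.0526) ≈ 0.9908
After 'pass': P(defective) = 0.1·0.9908 / (0.1·0.9908 + 0.85·0.0092) ≈ 0.9270
After 'fail': P(defective) = 0.9·0.9270 / (0.9·0.9270 + 0.15·0.0730) ≈ 0.9871

0.987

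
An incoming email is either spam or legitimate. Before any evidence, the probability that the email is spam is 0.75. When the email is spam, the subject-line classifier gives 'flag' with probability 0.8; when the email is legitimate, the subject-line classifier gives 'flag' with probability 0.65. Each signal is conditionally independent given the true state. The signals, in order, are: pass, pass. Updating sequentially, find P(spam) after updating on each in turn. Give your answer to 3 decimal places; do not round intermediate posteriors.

0.495

After 'pass': P(spam) = 0.2·0.7500 / (0.2·0.7500 + 0.35·0.2500) ≈ 0.6316
After 'pass': P(spam) = 0.2·0.6316 / (0.2·0.6316 + 0.35·0.3684) ≈ 0.4948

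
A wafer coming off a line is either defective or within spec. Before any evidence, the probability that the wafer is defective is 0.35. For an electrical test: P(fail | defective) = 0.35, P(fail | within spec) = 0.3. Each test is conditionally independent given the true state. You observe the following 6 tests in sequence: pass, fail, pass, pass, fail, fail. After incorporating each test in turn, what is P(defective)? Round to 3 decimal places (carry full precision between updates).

After 'pass': P(defective) = 0.65·0.3500 / (0.65·0.3500 + 0.7·0.6500) ≈ 0.3333
After 'fail': P(defective) = 0.35·0.3333 / (0.35·0.3333 + 0.3·0.6667) ≈ 0.3684
After 'pass': P(defective) = 0.65·0.3684 / (0.65·0.3684 + 0.7·0.6316) ≈ 0.3514
After 'pass': P(defective) = 0.65·0.3514 / (0.65·0.3514 + 0.7·0.6486) ≈ 0.3347
After 'fail': P(defective) = 0.35·0.3347 / (0.35·0.3347 + 0.3·0.6653) ≈ 0.3698
After 'fail': P(defective) = 0.35·0.3698 / (0.35·0.3698 + 0.3·0.6302) ≈ 0.4064

0.406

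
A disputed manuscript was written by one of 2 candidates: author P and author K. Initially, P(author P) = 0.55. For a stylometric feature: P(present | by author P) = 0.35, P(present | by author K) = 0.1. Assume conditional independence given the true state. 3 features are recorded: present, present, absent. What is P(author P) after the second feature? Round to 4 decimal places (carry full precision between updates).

0.9374

Apply Bayes' rule sequentially, carrying P(author P) forward.
After 'present': P(author P) = 0.35·0.5500 / (0.35·0.5500 + 0.1·0.4500) ≈ 0.8105
After 'present': P(author P) = 0.35·0.8105 / (0.35·0.8105 + 0.1·0.1895) ≈ 0.9374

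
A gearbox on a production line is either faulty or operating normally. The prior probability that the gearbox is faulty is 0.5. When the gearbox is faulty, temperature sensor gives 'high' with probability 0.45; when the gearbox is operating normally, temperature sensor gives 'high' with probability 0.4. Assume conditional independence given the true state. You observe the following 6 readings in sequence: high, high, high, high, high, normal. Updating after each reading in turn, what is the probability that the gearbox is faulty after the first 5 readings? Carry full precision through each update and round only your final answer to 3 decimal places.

After 'high': P(faulty) = 0.45·0.5000 / (0.45·0.5000 + 0.4·0.5000) ≈ 0.5294
After 'high': P(faulty) = 0.45·0.5294 / (0.45·0.5294 + 0.4·0.4706) ≈ 0.5586
After 'high': P(faulty) = 0.45·0.5586 / (0.45·0.5586 + 0.4·0.4414) ≈ 0.5874
After 'high': P(faulty) = 0.45·0.5874 / (0.45·0.5874 + 0.4·0.4126) ≈ 0.6157
After 'high': P(faulty) = 0.45·0.6157 / (0.45·0.6157 + 0.4·0.3843) ≈ 0.6431

0.643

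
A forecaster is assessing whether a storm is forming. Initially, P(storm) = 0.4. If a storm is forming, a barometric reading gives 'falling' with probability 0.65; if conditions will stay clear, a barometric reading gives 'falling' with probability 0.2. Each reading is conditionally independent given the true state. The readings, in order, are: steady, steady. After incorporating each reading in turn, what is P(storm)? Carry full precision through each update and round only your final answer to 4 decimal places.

After 'steady': P(storm) = 0.35·0.4000 / (0.35·0.4000 + 0.8·0.6000) ≈ 0.2258
After 'steady': P(storm) = 0.35·0.2258 / (0.35·0.2258 + 0.8·0.7742) ≈ 0.1132

0.1132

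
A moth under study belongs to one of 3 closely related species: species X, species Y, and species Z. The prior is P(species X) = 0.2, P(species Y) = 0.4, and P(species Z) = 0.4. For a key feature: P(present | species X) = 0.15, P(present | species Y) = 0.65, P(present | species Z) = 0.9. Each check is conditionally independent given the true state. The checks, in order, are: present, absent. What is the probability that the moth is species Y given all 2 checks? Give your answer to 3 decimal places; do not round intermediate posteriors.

0.597

After 'present': normaliser = 0.15·0.2000 + 0.65·0.4000 + 0.9·0.4000; P(species X) ≈ 0.0462, P(species Y) ≈ 0.4000, P(species Z) ≈ 0.5538
After 'absent': normaliser = 0.85·0.0462 + 0.35·0.4000 + 0.1·0.5538; P(species X) ≈ 0.1672, P(species Y) ≈ 0.5967, P(species Z) ≈ 0.2361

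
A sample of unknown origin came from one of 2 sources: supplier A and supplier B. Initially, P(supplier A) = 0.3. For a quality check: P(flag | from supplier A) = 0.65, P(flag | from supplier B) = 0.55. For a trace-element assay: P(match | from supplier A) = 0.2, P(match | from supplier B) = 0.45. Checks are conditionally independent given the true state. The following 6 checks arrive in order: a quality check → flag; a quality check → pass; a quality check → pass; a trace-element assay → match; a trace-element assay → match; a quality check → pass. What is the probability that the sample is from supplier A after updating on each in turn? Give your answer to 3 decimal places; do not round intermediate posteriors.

0.045

Apply Bayes' rule sequentially, carrying P(supplier A) forward.
After a quality check='flag': P(supplier A) = 0.65·0.3000 / (0.65·0.3000 + 0.55·0.7000) ≈ 0.3362
After a quality check='pass': P(supplier A) = 0.35·0.3362 / (0.35·0.3362 + 0.45·0.6638) ≈ 0.2826
After a quality check='pass': P(supplier A) = 0.35·0.2826 / (0.35·0.2826 + 0.45·0.7174) ≈ 0.2345
After a trace-element assay='match': P(supplier A) = 0.2·0.2345 / (0.2·0.2345 + 0.45·0.7655) ≈ 0.1199
After a trace-element assay='match': P(supplier A) = 0.2·0.1199 / (0.2·0.1199 + 0.45·0.8801) ≈ 0.0571
After a quality check='pass': P(supplier A) = 0.35·0.0571 / (0.35·0.0571 + 0.45·0.9429) ≈ 0.0450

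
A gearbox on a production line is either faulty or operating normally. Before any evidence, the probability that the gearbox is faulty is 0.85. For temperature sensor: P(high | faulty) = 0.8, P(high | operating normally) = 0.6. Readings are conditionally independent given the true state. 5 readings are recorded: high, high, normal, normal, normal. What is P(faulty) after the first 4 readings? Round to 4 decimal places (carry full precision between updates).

0.7158

After 'high': P(faulty) = 0.8·0.8500 / (0.8·0.8500 + 0.6·0.1500) ≈ 0.8831
After 'high': P(faulty) = 0.8·0.8831 / (0.8·0.8831 + 0.6·0.1169) ≈ 0.9097
After 'normal': P(faulty) = 0.2·0.9097 / (0.2·0.9097 + 0.4·0.0903) ≈ 0.8344
After 'normal': P(faulty) = 0.2·0.8344 / (0.2·0.8344 + 0.4·0.1656) ≈ 0.7158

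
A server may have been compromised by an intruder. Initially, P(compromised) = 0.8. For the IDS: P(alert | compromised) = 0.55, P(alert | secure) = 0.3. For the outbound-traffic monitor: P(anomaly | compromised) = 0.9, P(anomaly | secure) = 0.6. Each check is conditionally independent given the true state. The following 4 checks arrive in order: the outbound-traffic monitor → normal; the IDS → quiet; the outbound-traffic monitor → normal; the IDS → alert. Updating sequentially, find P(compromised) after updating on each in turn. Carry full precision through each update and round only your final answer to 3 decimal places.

0.228

Each posterior becomes the prior for the next update.
After the outbound-traffic monitor='normal': P(compromised) = 0.1·0.8000 / (0.1·0.8000 + 0.4·0.2000) ≈ 0.5000
After the IDS='quiet': P(compromised) = 0.45·0.5000 / (0.45·0.5000 + 0.7·0.5000) ≈ 0.3913
After the outbound-traffic monitor='normal': P(compromised) = 0.1·0.3913 / (0.1·0.3913 + 0.4·0.6087) ≈ 0.1385
After the IDS='alert': P(compromised) = 0.55·0.1385 / (0.55·0.1385 + 0.3·0.8615) ≈ 0.2276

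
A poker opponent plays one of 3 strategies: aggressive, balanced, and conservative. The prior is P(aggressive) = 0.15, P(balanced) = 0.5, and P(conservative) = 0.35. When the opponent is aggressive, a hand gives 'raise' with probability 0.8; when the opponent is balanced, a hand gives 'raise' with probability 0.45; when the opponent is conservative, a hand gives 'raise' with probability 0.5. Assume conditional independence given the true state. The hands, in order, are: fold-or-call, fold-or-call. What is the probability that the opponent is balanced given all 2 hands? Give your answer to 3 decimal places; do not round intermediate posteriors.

0.618

Each posterior becomes the prior for the next update.
After 'fold-or-call': normaliser = 0.2·0.1500 + 0.55·0.5000 + 0.5·0.3500; P(aggressive) ≈ 0.0625, P(balanced) ≈ 0.5729, P(conservative) ≈ 0.3646
After 'fold-or-call': normaliser = 0.2·0.0625 + 0.55·0.5729 + 0.5·0.3646; P(aggressive) ≈ 0.0245, P(balanced) ≈ 0.6180, P(conservative) ≈ 0.3575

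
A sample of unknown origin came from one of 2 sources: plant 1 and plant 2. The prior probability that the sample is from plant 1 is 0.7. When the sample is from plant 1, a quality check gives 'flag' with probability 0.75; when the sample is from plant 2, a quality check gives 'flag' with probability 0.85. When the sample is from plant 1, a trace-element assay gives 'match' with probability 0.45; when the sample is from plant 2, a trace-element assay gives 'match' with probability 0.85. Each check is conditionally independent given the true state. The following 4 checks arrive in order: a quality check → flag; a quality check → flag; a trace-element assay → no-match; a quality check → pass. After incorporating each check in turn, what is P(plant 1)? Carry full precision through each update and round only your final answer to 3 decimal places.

After a quality check='flag': P(plant 1) = 0.75·0.7000 / (0.75·0.7000 + 0.85·0.3000) ≈ 0.6731
After a quality check='flag': P(plant 1) = 0.75·0.6731 / (0.75·0.6731 + 0.85·0.3269) ≈ 0.6450
After a trace-element assay='no-match': P(plant 1) = 0.55·0.6450 / (0.55·0.6450 + 0.15·0.3550) ≈ 0.8695
After a quality check='pass': P(plant 1) = 0.25·0.8695 / (0.25·0.8695 + 0.15·0.1305) ≈ 0.9174

0.917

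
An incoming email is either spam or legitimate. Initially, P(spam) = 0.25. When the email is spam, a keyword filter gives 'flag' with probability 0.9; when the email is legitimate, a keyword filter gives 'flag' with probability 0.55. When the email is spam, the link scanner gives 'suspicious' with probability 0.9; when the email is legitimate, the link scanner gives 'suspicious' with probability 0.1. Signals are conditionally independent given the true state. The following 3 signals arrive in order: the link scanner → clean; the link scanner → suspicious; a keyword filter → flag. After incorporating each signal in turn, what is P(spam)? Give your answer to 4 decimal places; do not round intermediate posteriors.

After the link scanner='clean': P(spam) = 0.1·0.2500 / (0.1·0.2500 + 0.9·0.7500) ≈ 0.0357
After the link scanner='suspicious': P(spam) = 0.9·0.0357 / (0.9·0.0357 + 0.1·0.9643) ≈ 0.2500
After a keyword filter='flag': P(spam) = 0.9·0.2500 / (0.9·0.2500 + 0.55·0.7500) ≈ 0.3529

0.3529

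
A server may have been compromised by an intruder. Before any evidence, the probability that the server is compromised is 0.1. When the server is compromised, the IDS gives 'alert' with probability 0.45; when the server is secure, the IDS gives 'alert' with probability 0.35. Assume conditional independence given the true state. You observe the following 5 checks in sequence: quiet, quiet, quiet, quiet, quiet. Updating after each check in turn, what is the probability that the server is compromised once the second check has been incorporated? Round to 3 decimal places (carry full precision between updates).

After 'quiet': P(compromised) = 0.55·0.1000 / (0.55·0.1000 + 0.65·0.9000) ≈ 0.0859
After 'quiet': P(compromised) = 0.55·0.0859 / (0.55·0.0859 + 0.65·0.9141) ≈ 0.0737

0.074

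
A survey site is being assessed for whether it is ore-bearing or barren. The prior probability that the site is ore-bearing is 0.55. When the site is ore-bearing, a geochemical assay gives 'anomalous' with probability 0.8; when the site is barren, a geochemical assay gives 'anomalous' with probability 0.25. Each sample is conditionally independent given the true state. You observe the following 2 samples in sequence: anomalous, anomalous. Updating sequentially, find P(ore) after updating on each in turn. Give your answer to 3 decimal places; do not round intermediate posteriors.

0.926

Each posterior becomes the prior for the next update.
After 'anomalous': P(ore) = 0.8·0.5500 / (0.8·0.5500 + 0.25·0.4500) ≈ 0.7964
After 'anomalous': P(ore) = 0.8·0.7964 / (0.8·0.7964 + 0.25·0.2036) ≈ 0.9260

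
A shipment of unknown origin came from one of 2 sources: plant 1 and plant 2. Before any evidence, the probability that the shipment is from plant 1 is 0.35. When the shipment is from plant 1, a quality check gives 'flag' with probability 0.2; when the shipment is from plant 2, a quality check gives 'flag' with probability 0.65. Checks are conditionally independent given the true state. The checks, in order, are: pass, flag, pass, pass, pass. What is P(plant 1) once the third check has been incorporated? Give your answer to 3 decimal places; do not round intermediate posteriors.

0.464

After 'pass': P(plant 1) = 0.8·0.3500 / (0.8·0.3500 + 0.35·0.6500) ≈ 0.5517
After 'flag': P(plant 1) = 0.2·0.5517 / (0.2·0.5517 + 0.65·0.4483) ≈ 0.2747
After 'pass': P(plant 1) = 0.8·0.2747 / (0.8·0.2747 + 0.35·0.7253) ≈ 0.4640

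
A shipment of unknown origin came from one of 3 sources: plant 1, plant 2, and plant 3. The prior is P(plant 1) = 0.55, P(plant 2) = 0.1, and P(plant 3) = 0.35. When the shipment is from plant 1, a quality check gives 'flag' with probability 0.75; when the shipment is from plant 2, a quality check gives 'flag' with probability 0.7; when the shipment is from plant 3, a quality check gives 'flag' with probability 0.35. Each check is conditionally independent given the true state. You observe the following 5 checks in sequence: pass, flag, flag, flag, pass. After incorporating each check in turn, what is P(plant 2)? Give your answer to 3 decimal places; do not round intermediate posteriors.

0.129

Apply Bayes' rule sequentially, carrying P(plant 2) forward.
After 'pass': normaliser = 0.25·0.5500 + 0.3·0.1000 + 0.65·0.3500; P(plant 1) ≈ 0.3481, P(plant 2) ≈ 0.0759, P(plant 3) ≈ 0.5759
After 'flag': normaliser = 0.75·0.3481 + 0.7·0.0759 + 0.35·0.5759; P(plant 1) ≈ 0.5061, P(plant 2) ≈ 0.1031, P(plant 3) ≈ 0.3908
After 'flag': normaliser = 0.75·0.5061 + 0.7·0.1031 + 0.35·0.3908; P(plant 1) ≈ 0.6450, P(plant 2) ≈ 0.1226, P(plant 3) ≈ 0.2324
After 'flag': normaliser = 0.75·0.6450 + 0.7·0.1226 + 0.35·0.2324; P(plant 1) ≈ 0.7432, P(plant 2) ≈ 0.1318, P(plant 3) ≈ 0.1250
After 'pass': normaliser = 0.25·0.7432 + 0.3·0.1318 + 0.65·0.1250; P(plant 1) ≈ 0.6060, P(plant 2) ≈ 0.1290, P(plant 3) ≈ 0.2650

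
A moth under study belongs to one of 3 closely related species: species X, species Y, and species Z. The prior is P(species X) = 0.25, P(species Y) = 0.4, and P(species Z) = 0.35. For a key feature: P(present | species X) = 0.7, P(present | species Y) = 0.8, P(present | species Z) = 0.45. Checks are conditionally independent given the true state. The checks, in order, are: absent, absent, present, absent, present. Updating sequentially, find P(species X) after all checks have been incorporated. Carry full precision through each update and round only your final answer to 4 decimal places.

After 'absent': normaliser = 0.3·0.2500 + 0.2·0.4000 + 0.55·0.3500; P(species X) ≈ 0.2158, P(species Y) ≈ 0.2302, P(species Z) ≈ 0.5540
After 'absent': normaliser = 0.3·0.2158 + 0.2·0.2302 + 0.55·0.5540; P(species X) ≈ 0.1558, P(species Y) ≈ 0.1108, P(species Z) ≈ 0.7333
After 'present': normaliser = 0.7·0.1558 + 0.8·0.1108 + 0.45·0.7333; P(species X) ≈ 0.2067, P(species Y) ≈ 0.1680, P(species Z) ≈ 0.6253
After 'absent': normaliser = 0.3·0.2067 + 0.2·0.1680 + 0.55·0.6253; P(species X) ≈ 0.1411, P(species Y) ≈ 0.0764, P(species Z) ≈ 0.7825
After 'present': normaliser = 0.7·0.1411 + 0.8·0.0764 + 0.45·0.7825; P(species X) ≈ 0.1929, P(species Y) ≈ 0.1194, P(species Z) ≈ 0.6877

0.1929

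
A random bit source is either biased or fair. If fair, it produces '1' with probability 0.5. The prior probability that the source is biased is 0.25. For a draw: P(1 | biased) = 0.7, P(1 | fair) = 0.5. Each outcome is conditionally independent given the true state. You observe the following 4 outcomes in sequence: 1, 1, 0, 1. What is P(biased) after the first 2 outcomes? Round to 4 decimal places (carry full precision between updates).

0.3952

After '1': P(biased) = 0.7·0.2500 / (0.7·0.2500 + 0.5·0.7500) ≈ 0.3182
After '1': P(biased) = 0.7·0.3182 / (0.7·0.3182 + 0.5·0.6818) ≈ 0.3952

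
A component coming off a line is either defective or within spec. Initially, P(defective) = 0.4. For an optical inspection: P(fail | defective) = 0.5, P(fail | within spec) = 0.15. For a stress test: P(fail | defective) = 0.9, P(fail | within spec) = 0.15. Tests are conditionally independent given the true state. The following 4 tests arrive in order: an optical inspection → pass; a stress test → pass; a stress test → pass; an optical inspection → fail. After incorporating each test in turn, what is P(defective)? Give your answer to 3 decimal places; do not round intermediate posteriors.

After an optical inspection='pass': P(defective) = 0.5·0.4000 / (0.5·0.4000 + 0.85·0.6000) ≈ 0.2817
After a stress test='pass': P(defective) = 0.1·0.2817 / (0.1·0.2817 + 0.85·0.7183) ≈ 0.0441
After a stress test='pass': P(defective) = 0.1·0.0441 / (0.1·0.0441 + 0.85·0.9559) ≈ 0.0054
After an optical inspection='fail': P(defective) = 0.5·0.0054 / (0.5·0.0054 + 0.15·0.9946) ≈ 0.0178

0.018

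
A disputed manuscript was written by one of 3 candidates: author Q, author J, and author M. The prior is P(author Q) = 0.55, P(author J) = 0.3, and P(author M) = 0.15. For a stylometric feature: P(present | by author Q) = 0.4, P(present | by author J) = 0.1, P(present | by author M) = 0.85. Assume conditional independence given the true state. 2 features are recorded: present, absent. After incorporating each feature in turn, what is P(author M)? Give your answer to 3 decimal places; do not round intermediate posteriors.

0.107

After 'present': normaliser = 0.4·0.5500 + 0.1·0.3000 + 0.85·0.1500; P(author Q) ≈ 0.5828, P(author J) ≈ 0.0795, P(author M) ≈ 0.3377
After 'absent': normaliser = 0.6·0.5828 + 0.9·0.0795 + 0.15·0.3377; P(author Q) ≈ 0.7411, P(author J) ≈ 0.1516, P(author M) ≈ 0.1074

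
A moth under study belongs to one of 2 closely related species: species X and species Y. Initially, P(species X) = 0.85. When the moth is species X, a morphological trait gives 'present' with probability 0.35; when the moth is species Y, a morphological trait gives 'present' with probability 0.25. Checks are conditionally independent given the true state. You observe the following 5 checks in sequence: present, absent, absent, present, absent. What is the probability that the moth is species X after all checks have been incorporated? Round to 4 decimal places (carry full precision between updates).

0.8785

After 'present': P(species X) = 0.35·0.8500 / (0.35·0.8500 + 0.25·0.1500) ≈ 0.8881
After 'absent': P(species X) = 0.65·0.8881 / (0.65·0.8881 + 0.75·0.1119) ≈ 0.8730
After 'absent': P(species X) = 0.65·0.8730 / (0.65·0.8730 + 0.75·0.1270) ≈ 0.8563
After 'present': P(species X) = 0.35·0.8563 / (0.35·0.8563 + 0.25·0.1437) ≈ 0.8930
After 'absent': P(species X) = 0.65·0.8930 / (0.65·0.8930 + 0.75·0.1070) ≈ 0.8785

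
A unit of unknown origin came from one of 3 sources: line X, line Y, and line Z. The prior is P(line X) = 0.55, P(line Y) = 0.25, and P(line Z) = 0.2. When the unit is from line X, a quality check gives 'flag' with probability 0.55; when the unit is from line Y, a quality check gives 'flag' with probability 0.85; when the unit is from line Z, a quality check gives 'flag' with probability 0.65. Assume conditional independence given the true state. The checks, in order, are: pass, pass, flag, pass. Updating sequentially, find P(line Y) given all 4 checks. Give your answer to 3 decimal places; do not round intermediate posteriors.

After 'pass': normaliser = 0.45·0.5500 + 0.15·0.2500 + 0.35·0.2000; P(line X) ≈ 0.6972, P(line Y) ≈ 0.1056, P(line Z) ≈ 0.1972
After 'pass': normaliser = 0.45·0.6972 + 0.15·0.1056 + 0.35·0.1972; P(line X) ≈ 0.7871, P(line Y) ≈ 0.0398, P(line Z) ≈ 0.1731
After 'flag': normaliser = 0.55·0.7871 + 0.85·0.0398 + 0.65·0.1731; P(line X) ≈ 0.7474, P(line Y) ≈ 0.0583, P(line Z) ≈ 0.1943
After 'pass': normaliser = 0.45·0.7474 + 0.15·0.0583 + 0.35·0.1943; P(line X) ≈ 0.8142, P(line Y) ≈ 0.0212, P(line Z) ≈ 0.1646

0.021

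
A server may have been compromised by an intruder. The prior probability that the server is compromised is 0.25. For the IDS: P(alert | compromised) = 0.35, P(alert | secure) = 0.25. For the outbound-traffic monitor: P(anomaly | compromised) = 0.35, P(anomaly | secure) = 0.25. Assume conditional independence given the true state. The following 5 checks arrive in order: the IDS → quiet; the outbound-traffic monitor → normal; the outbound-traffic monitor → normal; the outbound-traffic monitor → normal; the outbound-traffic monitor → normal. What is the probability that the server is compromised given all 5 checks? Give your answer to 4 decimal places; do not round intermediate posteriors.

0.1401

After the IDS='quiet': P(compromised) = 0.65·0.2500 / (0.65·0.2500 + 0.75·0.7500) ≈ 0.2241
After the outbound-traffic monitor='normal': P(compromised) = 0.65·0.2241 / (0.65·0.2241 + 0.75·0.7759) ≈ 0.2002
After the outbound-traffic monitor='normal': P(compromised) = 0.65·0.2002 / (0.65·0.2002 + 0.75·0.7998) ≈ 0.1783
After the outbound-traffic monitor='normal': P(compromised) = 0.65·0.1783 / (0.65·0.1783 + 0.75·0.8217) ≈ 0.1583
After the outbound-traffic monitor='normal': P(compromised) = 0.65·0.1583 / (0.65·0.1583 + 0.75·0.8417) ≈ 0.1401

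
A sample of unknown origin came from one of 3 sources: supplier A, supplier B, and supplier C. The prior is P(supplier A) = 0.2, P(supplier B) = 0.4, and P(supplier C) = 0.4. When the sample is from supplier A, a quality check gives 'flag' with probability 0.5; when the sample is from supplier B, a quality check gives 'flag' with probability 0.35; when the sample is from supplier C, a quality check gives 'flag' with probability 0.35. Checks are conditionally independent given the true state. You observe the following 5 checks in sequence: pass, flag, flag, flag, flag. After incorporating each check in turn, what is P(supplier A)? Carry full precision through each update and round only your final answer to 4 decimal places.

0.4447

Each posterior becomes the prior for the next update.
After 'pass': normaliser = 0.5·0.2000 + 0.65·0.4000 + 0.65·0.4000; P(supplier A) ≈ 0.1613, P(supplier B) ≈ 0.4194, P(supplier C) ≈ 0.4194
After 'flag': normaliser = 0.5·0.1613 + 0.35·0.4194 + 0.35·0.4194; P(supplier A) ≈ 0.2155, P(supplier B) ≈ 0.3922, P(supplier C) ≈ 0.3922
After 'flag': normaliser = 0.5·0.2155 + 0.35·0.3922 + 0.35·0.3922; P(supplier A) ≈ 0.2818, P(supplier B) ≈ 0.3591, P(supplier C) ≈ 0.3591
After 'flag': normaliser = 0.5·0.2818 + 0.35·0.3591 + 0.35·0.3591; P(supplier A) ≈ 0.3592, P(supplier B) ≈ 0.3204, P(supplier C) ≈ 0.3204
After 'flag': normaliser = 0.5·0.3592 + 0.35·0.3204 + 0.35·0.3204; P(supplier A) ≈ 0.4447, P(supplier B) ≈ 0.2776, P(supplier C) ≈ 0.2776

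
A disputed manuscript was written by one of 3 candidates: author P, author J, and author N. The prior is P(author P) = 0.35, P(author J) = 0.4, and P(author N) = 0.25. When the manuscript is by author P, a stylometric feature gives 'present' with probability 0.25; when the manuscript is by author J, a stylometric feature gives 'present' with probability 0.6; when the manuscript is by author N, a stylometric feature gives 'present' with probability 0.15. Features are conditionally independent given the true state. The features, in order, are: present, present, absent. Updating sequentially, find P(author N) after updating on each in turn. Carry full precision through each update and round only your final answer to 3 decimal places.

0.061

Apply Bayes' rule sequentially, carrying P(author N) forward.
After 'present': normaliser = 0.25·0.3500 + 0.6·0.4000 + 0.15·0.2500; P(author P) ≈ 0.2397, P(author J) ≈ 0.6575, P(author N) ≈ 0.1027
After 'present': normaliser = 0.25·0.2397 + 0.6·0.6575 + 0.15·0.1027; P(author P) ≈ 0.1276, P(author J) ≈ 0.8397, P(author N) ≈ 0.0328
After 'absent': normaliser = 0.75·0.1276 + 0.4·0.8397 + 0.85·0.0328; P(author P) ≈ 0.2082, P(author J) ≈ 0.7311, P(author N) ≈ 0.0607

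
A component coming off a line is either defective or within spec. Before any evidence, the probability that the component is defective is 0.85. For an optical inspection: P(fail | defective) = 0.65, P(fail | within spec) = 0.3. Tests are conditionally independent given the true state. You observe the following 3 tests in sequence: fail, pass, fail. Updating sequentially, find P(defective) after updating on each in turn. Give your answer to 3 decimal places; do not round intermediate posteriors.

After 'fail': P(defective) = 0.65·0.8500 / (0.65·0.8500 + 0.3·0.1500) ≈ 0.9247
After 'pass': P(defective) = 0.35·0.9247 / (0.35·0.9247 + 0.7·0.0753) ≈ 0.8599
After 'fail': P(defective) = 0.65·0.8599 / (0.65·0.8599 + 0.3·0.1401) ≈ 0.9301

0.930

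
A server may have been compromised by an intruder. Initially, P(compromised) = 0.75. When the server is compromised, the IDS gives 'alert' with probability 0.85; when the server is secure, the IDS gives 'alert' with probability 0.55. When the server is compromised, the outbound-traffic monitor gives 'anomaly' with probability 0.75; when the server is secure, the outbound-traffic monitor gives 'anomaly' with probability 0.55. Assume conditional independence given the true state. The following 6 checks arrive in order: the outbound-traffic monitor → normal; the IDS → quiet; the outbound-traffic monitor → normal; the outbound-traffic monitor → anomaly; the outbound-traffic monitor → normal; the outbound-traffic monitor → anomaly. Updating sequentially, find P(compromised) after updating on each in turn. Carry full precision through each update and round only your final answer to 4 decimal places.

After the outbound-traffic monitor='normal': P(compromised) = 0.25·0.7500 / (0.25·0.7500 + 0.45·0.2500) ≈ 0.6250
After the IDS='quiet': P(compromised) = 0.15·0.6250 / (0.15·0.6250 + 0.45·0.3750) ≈ 0.3571
After the outbound-traffic monitor='normal': P(compromised) = 0.25·0.3571 / (0.25·0.3571 + 0.45·0.6429) ≈ 0.2358
After the outbound-traffic monitor='anomaly': P(compromised) = 0.75·0.2358 / (0.75·0.2358 + 0.55·0.7642) ≈ 0.2962
After the outbound-traffic monitor='normal': P(compromised) = 0.25·0.2962 / (0.25·0.2962 + 0.45·0.7038) ≈ 0.1895
After the outbound-traffic monitor='anomaly': P(compromised) = 0.75·0.1895 / (0.75·0.1895 + 0.55·0.8105) ≈ 0.2418

0.2418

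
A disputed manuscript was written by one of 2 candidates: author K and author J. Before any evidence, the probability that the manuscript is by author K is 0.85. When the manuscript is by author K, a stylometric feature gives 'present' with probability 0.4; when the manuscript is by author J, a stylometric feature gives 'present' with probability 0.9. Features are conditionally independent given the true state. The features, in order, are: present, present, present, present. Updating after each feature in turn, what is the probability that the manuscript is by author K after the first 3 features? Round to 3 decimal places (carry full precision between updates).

0.332

After 'present': P(author K) = 0.4·0.8500 / (0.4·0.8500 + 0.9·0.1500) ≈ 0.7158
After 'present': P(author K) = 0.4·0.7158 / (0.4·0.7158 + 0.9·0.2842) ≈ 0.5282
After 'present': P(author K) = 0.4·0.5282 / (0.4·0.5282 + 0.9·0.4718) ≈ 0.3322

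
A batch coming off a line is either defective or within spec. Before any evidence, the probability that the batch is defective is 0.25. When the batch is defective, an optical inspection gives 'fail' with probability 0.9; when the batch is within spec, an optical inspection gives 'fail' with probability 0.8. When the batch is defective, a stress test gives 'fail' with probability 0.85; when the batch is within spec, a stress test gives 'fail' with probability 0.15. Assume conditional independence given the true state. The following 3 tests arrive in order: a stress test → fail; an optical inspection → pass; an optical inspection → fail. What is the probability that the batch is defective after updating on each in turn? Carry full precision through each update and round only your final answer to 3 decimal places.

Each posterior becomes the prior for the next update.
After a stress test='fail': P(defective) = 0.85·0.2500 / (0.85·0.2500 + 0.15·0.7500) ≈ 0.6538
After an optical inspection='pass': P(defective) = 0.1·0.6538 / (0.1·0.6538 + 0.2·0.3462) ≈ 0.4857
After an optical inspection='fail': P(defective) = 0.9·0.4857 / (0.9·0.4857 + 0.8·0.5143) ≈ 0.5152

0.515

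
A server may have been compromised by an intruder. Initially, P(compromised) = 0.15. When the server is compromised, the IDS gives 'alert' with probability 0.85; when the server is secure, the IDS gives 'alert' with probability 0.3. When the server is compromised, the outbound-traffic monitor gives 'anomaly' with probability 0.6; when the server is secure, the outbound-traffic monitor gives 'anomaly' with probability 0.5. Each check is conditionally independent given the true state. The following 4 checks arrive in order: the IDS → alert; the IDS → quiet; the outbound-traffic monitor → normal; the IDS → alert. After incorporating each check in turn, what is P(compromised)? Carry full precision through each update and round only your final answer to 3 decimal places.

0.195

After the IDS='alert': P(compromised) = 0.85·0.1500 / (0.85·0.1500 + 0.3·0.8500) ≈ 0.3333
After the IDS='quiet': P(compromised) = 0.15·0.3333 / (0.15·0.3333 + 0.7·0.6667) ≈ 0.0968
After the outbound-traffic monitor='normal': P(compromised) = 0.4·0.0968 / (0.4·0.0968 + 0.5·0.9032) ≈ 0.0789
After the IDS='alert': P(compromised) = 0.85·0.0789 / (0.85·0.0789 + 0.3·0.9211) ≈ 0.1954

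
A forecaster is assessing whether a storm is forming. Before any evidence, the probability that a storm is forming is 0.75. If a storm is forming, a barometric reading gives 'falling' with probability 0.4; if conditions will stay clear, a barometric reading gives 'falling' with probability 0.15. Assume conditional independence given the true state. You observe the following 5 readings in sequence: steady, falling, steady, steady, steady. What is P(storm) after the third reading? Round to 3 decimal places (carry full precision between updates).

Each posterior becomes the prior for the next update.
After 'steady': P(storm) = 0.6·0.7500 / (0.6·0.7500 + 0.85·0.2500) ≈ 0.6792
After 'falling': P(storm) = 0.4·0.6792 / (0.4·0.6792 + 0.15·0.3208) ≈ 0.8496
After 'steady': P(storm) = 0.6·0.8496 / (0.6·0.8496 + 0.85·0.1504) ≈ 0.7994

0.799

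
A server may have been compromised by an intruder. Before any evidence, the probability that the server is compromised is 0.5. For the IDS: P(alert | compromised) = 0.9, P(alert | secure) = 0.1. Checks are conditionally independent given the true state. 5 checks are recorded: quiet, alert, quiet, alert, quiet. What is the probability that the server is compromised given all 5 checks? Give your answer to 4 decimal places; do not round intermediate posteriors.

0.1000

After 'quiet': P(compromised) = 0.1·0.5000 / (0.1·0.5000 + 0.9·0.5000) ≈ 0.1000
After 'alert': P(compromised) = 0.9·0.1000 / (0.9·0.1000 + 0.1·0.9000) ≈ 0.5000
After 'quiet': P(compromised) = 0.1·0.5000 / (0.1·0.5000 + 0.9·0.5000) ≈ 0.1000
After 'alert': P(compromised) = 0.9·0.1000 / (0.9·0.1000 + 0.1·0.9000) ≈ 0.5000
After 'quiet': P(compromised) = 0.1·0.5000 / (0.1·0.5000 + 0.9·0.5000) ≈ 0.1000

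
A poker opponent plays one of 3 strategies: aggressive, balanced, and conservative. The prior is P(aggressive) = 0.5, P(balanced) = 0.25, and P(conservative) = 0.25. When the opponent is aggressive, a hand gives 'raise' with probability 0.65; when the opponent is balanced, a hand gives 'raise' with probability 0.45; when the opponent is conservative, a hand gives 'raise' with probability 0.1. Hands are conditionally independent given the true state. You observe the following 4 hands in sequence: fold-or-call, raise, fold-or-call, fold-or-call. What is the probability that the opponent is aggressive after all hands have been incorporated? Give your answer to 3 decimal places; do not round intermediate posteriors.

After 'fold-or-call': normaliser = 0.35·0.5000 + 0.55·0.2500 + 0.9·0.2500; P(aggressive) ≈ 0.3256, P(balanced) ≈ 0.2558, P(conservative) ≈ 0.4186
After 'raise': normaliser = 0.65·0.3256 + 0.45·0.2558 + 0.1·0.4186; P(aggressive) ≈ 0.5741, P(balanced) ≈ 0.3123, P(conservative) ≈ 0.1136
After 'fold-or-call': normaliser = 0.35·0.5741 + 0.55·0.3123 + 0.9·0.1136; P(aggressive) ≈ 0.4231, P(balanced) ≈ 0.3617, P(conservative) ≈ 0.2152
After 'fold-or-call': normaliser = 0.35·0.4231 + 0.55·0.3617 + 0.9·0.2152; P(aggressive) ≈ 0.2739, P(balanced) ≈ 0.3679, P(conservative) ≈ 0.3582

0.274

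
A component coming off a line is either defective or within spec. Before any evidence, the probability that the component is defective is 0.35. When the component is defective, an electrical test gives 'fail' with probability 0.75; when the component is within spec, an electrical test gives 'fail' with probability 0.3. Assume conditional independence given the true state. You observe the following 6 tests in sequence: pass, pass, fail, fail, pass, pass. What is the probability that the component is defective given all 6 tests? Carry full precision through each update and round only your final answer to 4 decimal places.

0.0519

After 'pass': P(defective) = 0.25·0.3500 / (0.25·0.3500 + 0.7·0.6500) ≈ 0.1613
After 'pass': P(defective) = 0.25·0.1613 / (0.25·0.1613 + 0.7·0.8387) ≈ 0.0643
After 'fail': P(defective) = 0.75·0.0643 / (0.75·0.0643 + 0.3·0.9357) ≈ 0.1465
After 'fail': P(defective) = 0.75·0.1465 / (0.75·0.1465 + 0.3·0.8535) ≈ 0.3003
After 'pass': P(defective) = 0.25·0.3003 / (0.25·0.3003 + 0.7·0.6997) ≈ 0.1329
After 'pass': P(defective) = 0.25·0.1329 / (0.25·0.1329 + 0.7·0.8671) ≈ 0.0519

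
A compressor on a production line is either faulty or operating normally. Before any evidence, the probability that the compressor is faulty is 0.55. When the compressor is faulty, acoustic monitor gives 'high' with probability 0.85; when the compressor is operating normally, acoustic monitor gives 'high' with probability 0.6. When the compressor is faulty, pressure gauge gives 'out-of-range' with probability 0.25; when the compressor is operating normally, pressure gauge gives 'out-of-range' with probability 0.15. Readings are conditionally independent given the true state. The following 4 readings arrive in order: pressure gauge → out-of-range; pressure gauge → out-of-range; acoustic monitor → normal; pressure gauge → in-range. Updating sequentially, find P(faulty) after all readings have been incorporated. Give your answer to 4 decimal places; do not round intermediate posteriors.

0.5290

After pressure gauge='out-of-range': P(faulty) = 0.25·0.5500 / (0.25·0.5500 + 0.15·0.4500) ≈ 0.6707
After pressure gauge='out-of-range': P(faulty) = 0.25·0.6707 / (0.25·0.6707 + 0.15·0.3293) ≈ 0.7725
After acoustic monitor='normal': P(faulty) = 0.15·0.7725 / (0.15·0.7725 + 0.4·0.2275) ≈ 0.5601
After pressure gauge='in-range': P(faulty) = 0.75·0.5601 / (0.75·0.5601 + 0.85·0.4399) ≈ 0.5290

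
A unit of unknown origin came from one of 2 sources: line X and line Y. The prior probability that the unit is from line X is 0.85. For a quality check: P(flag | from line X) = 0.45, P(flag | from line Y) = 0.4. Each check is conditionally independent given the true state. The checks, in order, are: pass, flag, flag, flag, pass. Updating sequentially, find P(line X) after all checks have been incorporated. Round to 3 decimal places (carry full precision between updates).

After 'pass': P(line X) = 0.55·0.8500 / (0.55·0.8500 + 0.6·0.1500) ≈ 0.8386
After 'flag': P(line X) = 0.45·0.8386 / (0.45·0.8386 + 0.4·0.1614) ≈ 0.8539
After 'flag': P(line X) = 0.45·0.8539 / (0.45·0.8539 + 0.4·0.1461) ≈ 0.8680
After 'flag': P(line X) = 0.45·0.8680 / (0.45·0.8680 + 0.4·0.1320) ≈ 0.8809
After 'pass': P(line X) = 0.55·0.8809 / (0.55·0.8809 + 0.6·0.1191) ≈ 0.8715

0.871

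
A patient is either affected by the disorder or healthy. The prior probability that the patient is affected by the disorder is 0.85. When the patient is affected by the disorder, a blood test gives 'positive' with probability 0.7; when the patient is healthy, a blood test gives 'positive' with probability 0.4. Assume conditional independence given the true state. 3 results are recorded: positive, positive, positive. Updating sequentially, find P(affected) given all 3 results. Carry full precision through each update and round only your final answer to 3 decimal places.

After 'positive': P(affected) = 0.7·0.8500 / (0.7·0.8500 + 0.4·0.1500) ≈ 0.9084
After 'positive': P(affected) = 0.7·0.9084 / (0.7·0.9084 + 0.4·0.0916) ≈ 0.9455
After 'positive': P(affected) = 0.7·0.9455 / (0.7·0.9455 + 0.4·0.0545) ≈ 0.9681

0.968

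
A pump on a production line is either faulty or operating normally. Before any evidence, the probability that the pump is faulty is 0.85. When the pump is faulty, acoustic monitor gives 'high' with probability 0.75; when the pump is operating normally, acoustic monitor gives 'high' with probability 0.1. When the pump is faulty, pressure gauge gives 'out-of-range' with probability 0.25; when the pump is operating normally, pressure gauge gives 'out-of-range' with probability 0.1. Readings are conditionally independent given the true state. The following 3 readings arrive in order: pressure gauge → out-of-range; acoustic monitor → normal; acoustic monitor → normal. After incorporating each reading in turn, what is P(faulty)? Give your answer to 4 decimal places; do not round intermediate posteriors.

0.5222

After pressure gauge='out-of-range': P(faulty) = 0.25·0.8500 / (0.25·0.8500 + 0.1·0.1500) ≈ 0.9341
After acoustic monitor='normal': P(faulty) = 0.25·0.9341 / (0.25·0.9341 + 0.9·0.0659) ≈ 0.7974
After acoustic monitor='normal': P(faulty) = 0.25·0.7974 / (0.25·0.7974 + 0.9·0.2026) ≈ 0.5222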